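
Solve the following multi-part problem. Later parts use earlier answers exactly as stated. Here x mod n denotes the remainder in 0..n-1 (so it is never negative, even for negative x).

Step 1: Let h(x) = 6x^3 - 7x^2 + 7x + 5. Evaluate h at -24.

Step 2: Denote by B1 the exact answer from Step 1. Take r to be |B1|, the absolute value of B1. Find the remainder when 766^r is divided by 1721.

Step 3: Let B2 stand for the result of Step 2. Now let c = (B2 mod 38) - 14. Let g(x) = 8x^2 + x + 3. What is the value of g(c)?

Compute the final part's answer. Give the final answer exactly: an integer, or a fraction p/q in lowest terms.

Step 1: 6*(-24)^3 - 7*(-24)^2 + 7*(-24)^1 + 5 = (-82944) + (-4032) + (-168) + (5) = -87139; answer -87139
Step 2: B1 = -87139; r = 87139; squarings mod 1721: 766^1=766, 766^2=1616, 766^4=699, 766^8=1558, 766^16=754, 766^32=586, 766^64=917, 766^128=1041, 766^256=1172, 766^512=226, 766^1024=1167, 766^2048=578, 766^4096=210, 766^8192=1075, 766^16384=834, 766^32768=272, 766^65536=1702; 766^87139 = 766^1 * 766^2 * 766^32 * 766^64 * 766^1024 * 766^4096 * 766^16384 * 766^65536 = 49 (mod 1721); answer 49
Step 3: B2 = 49; c = -3; 8*(-3)^2 + 1*(-3)^1 + 3 = (72) + (-3) + (3) = 72; answer 72

72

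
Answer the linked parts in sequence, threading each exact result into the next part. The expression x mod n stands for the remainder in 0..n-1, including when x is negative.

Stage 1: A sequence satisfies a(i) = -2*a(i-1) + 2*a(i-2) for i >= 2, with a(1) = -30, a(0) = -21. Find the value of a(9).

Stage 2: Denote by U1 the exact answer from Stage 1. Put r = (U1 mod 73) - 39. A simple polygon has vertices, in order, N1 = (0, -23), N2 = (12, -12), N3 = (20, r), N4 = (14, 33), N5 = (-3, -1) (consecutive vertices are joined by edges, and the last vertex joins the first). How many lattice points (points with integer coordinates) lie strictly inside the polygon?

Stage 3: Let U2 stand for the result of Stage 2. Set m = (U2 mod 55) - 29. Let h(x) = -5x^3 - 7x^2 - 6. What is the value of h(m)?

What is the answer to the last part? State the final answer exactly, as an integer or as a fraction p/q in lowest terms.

Stage 1: a(2) = -2*(-30) + 2*(-21) = 18; iterating: a(2)=18, a(3)=-96, a(4)=228, a(5)=-648, a(6)=1752, a(7)=-4800, a(8)=13104, a(9)=-35808; answer -35808
Stage 2: U1 = -35808; r = -4; cross terms: (0*-12 - 12*-23)=276, (12*-4 - 20*-12)=192, (20*33 - 14*-4)=716, (14*-1 - -3*33)=85, (-3*-23 - 0*-1)=69; twice the area = |1338| = 1338; area = 669; boundary points = 1 + 8 + 1 + 17 + 1 = 28; strictly interior points = area - boundary/2 + 1 = 656; answer 656
Stage 3: U2 = 656; m = 22; -5*(22)^3 - 7*(22)^2 - 6 = (-53240) + (-3388) + (-6) = -56634; answer -56634

-56634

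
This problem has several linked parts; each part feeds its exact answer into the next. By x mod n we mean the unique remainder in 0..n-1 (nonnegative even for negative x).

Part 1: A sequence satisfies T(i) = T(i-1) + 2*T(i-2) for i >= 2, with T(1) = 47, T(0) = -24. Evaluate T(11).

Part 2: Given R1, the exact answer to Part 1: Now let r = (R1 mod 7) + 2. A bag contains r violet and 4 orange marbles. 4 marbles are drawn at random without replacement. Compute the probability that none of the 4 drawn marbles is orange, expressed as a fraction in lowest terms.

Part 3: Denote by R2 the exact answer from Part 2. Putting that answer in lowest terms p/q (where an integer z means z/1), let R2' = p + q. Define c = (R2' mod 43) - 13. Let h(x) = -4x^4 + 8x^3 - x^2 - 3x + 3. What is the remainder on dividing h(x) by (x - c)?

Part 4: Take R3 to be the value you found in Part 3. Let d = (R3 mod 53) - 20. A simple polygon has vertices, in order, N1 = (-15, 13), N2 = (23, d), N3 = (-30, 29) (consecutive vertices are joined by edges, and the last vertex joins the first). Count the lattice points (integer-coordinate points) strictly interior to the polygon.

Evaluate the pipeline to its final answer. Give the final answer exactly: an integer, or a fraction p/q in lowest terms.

401

Part 1: T(2) = 1*(47) + 2*(-24) = -1; iterating: T(2)=-1, T(3)=93, T(4)=91, T(5)=277, T(6)=459, T(7)=1013, T(8)=1931, T(9)=3957, T(10)=7819, T(11)=15733; answer 15733
Part 2: R1 = 15733; r = 6; total draws C(10,4) = 210; favorable C(6,4) = 15; P = 1/14; answer 1/14
Part 3: R2 = 1/14; threaded value p + q = 15; c = 2; remainder = value at the root: -4*(2)^4 + 8*(2)^3 - 1*(2)^2 - 3*(2)^1 + 3 = (-64) + (64) + (-4) + (-6) + (3) = -7; answer -7
Part 4: R3 = -7; d = 26; cross terms: (-15*26 - 23*13)=-689, (23*29 - -30*26)=1447, (-30*13 - -15*29)=45; twice the area = |803| = 803; area = 803/2; boundary points = 1 + 1 + 1 = 3; strictly interior points = area - boundary/2 + 1 = 401; answer 401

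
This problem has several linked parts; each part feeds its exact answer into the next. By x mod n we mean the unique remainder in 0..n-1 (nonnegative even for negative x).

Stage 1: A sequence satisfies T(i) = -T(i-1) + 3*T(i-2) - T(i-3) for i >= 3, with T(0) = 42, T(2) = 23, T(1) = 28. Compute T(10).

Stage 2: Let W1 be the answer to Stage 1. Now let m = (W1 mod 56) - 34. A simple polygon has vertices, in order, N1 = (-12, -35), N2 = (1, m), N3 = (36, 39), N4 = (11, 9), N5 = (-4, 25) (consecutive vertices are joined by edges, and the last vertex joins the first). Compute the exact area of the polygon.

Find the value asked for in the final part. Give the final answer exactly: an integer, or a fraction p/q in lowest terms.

Stage 1: T(3) = -1*(23) + 3*(28) - 1*(42) = 19; iterating: T(3)=19, T(4)=22, T(5)=12, T(6)=35, T(7)=-21, T(8)=114, T(9)=-212, T(10)=575; answer 575
Stage 2: W1 = 575; m = -19; cross terms: (-12*-19 - 1*-35)=263, (1*39 - 36*-19)=723, (36*9 - 11*39)=-105, (11*25 - -4*9)=311, (-4*-35 - -12*25)=440; twice the area = |1632| = 1632; area = 816; answer 816

816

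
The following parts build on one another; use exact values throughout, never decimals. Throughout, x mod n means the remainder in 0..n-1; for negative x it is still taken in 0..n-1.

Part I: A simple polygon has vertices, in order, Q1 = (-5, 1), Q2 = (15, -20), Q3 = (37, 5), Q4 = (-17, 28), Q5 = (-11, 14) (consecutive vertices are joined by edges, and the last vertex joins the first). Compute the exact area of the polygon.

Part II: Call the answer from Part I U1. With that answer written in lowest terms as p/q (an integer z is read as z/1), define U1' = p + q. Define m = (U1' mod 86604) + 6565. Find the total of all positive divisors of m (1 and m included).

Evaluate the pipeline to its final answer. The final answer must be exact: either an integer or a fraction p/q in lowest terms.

11360

Part I: cross terms: (-5*-20 - 15*1)=85, (15*5 - 37*-20)=815, (37*28 - -17*5)=1121, (-17*14 - -11*28)=70, (-11*1 - -5*14)=59; twice the area = |2150| = 2150; area = 1075; answer 1075
Part II: U1 = 1075; threaded value p + q = 1076; m = 7641; 7641 = 3^3 * 283; sigma = (1 + 3 + 9 + 27) * (1 + 283) = 40 * 284 = 11360; answer 11360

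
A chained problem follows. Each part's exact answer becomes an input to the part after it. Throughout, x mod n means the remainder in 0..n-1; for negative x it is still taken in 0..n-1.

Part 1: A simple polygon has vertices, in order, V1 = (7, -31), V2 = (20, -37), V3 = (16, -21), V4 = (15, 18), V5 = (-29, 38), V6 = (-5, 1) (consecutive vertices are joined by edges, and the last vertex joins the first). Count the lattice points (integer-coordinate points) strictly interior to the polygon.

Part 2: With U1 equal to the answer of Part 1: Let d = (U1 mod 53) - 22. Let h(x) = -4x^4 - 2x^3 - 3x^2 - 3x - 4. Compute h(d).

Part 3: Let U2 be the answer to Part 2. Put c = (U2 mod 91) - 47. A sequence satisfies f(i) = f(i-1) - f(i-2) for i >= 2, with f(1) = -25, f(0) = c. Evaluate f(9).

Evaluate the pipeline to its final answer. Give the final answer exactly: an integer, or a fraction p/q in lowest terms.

Part 1: cross terms: (7*-37 - 20*-31)=361, (20*-21 - 16*-37)=172, (16*18 - 15*-21)=603, (15*38 - -29*18)=1092, (-29*1 - -5*38)=161, (-5*-31 - 7*1)=148; twice the area = |2537| = 2537; area = 2537/2; boundary points = 1 + 4 + 1 + 4 + 1 + 4 = 15; strictly interior points = area - boundary/2 + 1 = 1262; answer 1262
Part 2: U1 = 1262; d = 21; -4*(21)^4 - 2*(21)^3 - 3*(21)^2 - 3*(21)^1 - 4 = (-777924) + (-18522) + (-1323) + (-63) + (-4) = -797836; answer -797836
Part 3: U2 = -797836; c = 5; f(2) = 1*(-25) - 1*(5) = -30; iterating: f(2)=-30, f(3)=-5, f(4)=25, f(5)=30, f(6)=5, f(7)=-25, f(8)=-30, f(9)=-5; answer -5

-5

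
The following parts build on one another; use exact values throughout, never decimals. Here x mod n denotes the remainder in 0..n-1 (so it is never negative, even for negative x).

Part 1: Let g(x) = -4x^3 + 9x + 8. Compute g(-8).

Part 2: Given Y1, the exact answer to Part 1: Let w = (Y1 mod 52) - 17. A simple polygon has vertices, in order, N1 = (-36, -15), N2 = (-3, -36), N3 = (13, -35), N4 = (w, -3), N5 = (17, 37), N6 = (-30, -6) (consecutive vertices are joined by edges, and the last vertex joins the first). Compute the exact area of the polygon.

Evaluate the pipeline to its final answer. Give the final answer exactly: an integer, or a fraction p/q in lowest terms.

Part 1: -4*(-8)^3 + 9*(-8)^1 + 8 = (2048) + (-72) + (8) = 1984; answer 1984
Part 2: Y1 = 1984; w = -9; cross terms: (-36*-36 - -3*-15)=1251, (-3*-35 - 13*-36)=573, (13*-3 - -9*-35)=-354, (-9*37 - 17*-3)=-282, (17*-6 - -30*37)=1008, (-30*-15 - -36*-6)=234; twice the area = |2430| = 2430; area = 1215; answer 1215

1215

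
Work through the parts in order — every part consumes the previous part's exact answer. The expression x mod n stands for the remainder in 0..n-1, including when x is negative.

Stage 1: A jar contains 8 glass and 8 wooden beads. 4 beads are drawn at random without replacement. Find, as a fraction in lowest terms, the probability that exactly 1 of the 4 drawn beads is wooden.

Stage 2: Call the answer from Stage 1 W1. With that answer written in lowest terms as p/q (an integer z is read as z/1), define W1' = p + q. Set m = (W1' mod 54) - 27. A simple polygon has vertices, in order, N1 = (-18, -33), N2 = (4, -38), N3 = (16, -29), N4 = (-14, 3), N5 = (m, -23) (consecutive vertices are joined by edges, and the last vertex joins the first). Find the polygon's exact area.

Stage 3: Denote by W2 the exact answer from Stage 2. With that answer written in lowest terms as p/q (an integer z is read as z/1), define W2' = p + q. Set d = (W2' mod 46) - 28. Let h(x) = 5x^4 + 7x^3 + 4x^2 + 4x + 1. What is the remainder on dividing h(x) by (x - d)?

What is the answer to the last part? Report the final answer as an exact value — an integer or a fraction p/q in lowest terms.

92113

Stage 1: total draws C(16,4) = 1820; favorable C(8,1)*C(8,3) = 448; P = 16/65; answer 16/65
Stage 2: W1 = 16/65; threaded value p + q = 81; m = 0; cross terms: (-18*-38 - 4*-33)=816, (4*-29 - 16*-38)=492, (16*3 - -14*-29)=-358, (-14*-23 - 0*3)=322, (0*-33 - -18*-23)=-414; twice the area = |858| = 858; area = 429; answer 429
Stage 3: W2 = 429; threaded value p + q = 430; d = -12; remainder = value at the root: 5*(-12)^4 + 7*(-12)^3 + 4*(-12)^2 + 4*(-12)^1 + 1 = (103680) + (-12096) + (576) + (-48) + (1) = 92113; answer 92113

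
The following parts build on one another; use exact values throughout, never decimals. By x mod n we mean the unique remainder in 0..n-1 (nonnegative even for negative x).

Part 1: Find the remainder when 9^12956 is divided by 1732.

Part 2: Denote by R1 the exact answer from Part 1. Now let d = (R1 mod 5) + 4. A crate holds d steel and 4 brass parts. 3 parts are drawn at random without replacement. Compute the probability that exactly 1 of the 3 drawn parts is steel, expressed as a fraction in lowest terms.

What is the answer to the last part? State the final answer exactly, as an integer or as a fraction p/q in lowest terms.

Part 1: squarings mod 1732: 9^1=9, 9^2=81, 9^4=1365, 9^8=1325, 9^16=1109, 9^32=161, 9^64=1673, 9^128=17, 9^256=289, 9^512=385, 9^1024=1005, 9^2048=269, 9^4096=1349, 9^8192=1201; 9^12956 = 9^4 * 9^8 * 9^16 * 9^128 * 9^512 * 9^4096 * 9^8192 = 269 (mod 1732); answer 269
Part 2: R1 = 269; d = 8; total draws C(12,3) = 220; favorable C(8,1)*C(4,2) = 48; P = 12/55; answer 12/55

12/55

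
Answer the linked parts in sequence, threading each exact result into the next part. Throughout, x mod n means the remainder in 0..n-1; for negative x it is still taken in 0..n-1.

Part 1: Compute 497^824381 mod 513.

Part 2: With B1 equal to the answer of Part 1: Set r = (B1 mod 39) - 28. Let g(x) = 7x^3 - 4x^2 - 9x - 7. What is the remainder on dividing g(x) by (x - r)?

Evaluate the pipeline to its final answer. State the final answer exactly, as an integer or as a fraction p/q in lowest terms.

Part 1: squarings mod 513: 497^1=497, 497^2=256, 497^4=385, 497^8=481, 497^16=511, 497^32=4, 497^64=16, 497^128=256, 497^256=385, 497^512=481, 497^1024=511, 497^2048=4, 497^4096=16, 497^8192=256, 497^16384=385, 497^32768=481, 497^65536=511, 497^131072=4, 497^262144=16, 497^524288=256; 497^824381 = 497^1 * 497^4 * 497^8 * 497^16 * 497^32 * 497^1024 * 497^4096 * 497^32768 * 497^262144 * 497^524288 = 32 (mod 513); answer 32
Part 2: B1 = 32; r = 4; remainder = value at the root: 7*(4)^3 - 4*(4)^2 - 9*(4)^1 - 7 = (448) + (-64) + (-36) + (-7) = 341; answer 341

341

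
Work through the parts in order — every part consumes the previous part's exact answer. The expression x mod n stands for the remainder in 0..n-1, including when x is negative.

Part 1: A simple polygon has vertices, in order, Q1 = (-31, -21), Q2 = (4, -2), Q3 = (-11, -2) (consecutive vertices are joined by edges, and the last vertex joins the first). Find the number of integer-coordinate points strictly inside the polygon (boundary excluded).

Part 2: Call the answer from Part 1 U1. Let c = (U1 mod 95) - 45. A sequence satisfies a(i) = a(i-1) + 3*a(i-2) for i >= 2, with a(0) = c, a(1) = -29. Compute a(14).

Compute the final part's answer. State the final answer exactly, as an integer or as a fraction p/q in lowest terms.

Part 1: cross terms: (-31*-2 - 4*-21)=146, (4*-2 - -11*-2)=-30, (-11*-21 - -31*-2)=169; twice the area = |285| = 285; area = 285/2; boundary points = 1 + 15 + 1 = 17; strictly interior points = area - boundary/2 + 1 = 135; answer 135
Part 2: U1 = 135; c = -5; a(2) = 1*(-29) + 3*(-5) = -44; iterating: a(2)=-44, a(3)=-131, a(4)=-263, a(5)=-656, a(6)=-1445, a(7)=-3413, a(8)=-7748, a(9)=-17987, a(10)=-41231, a(11)=-95192, a(12)=-218885, a(13)=-504461, a(14)=-1161116; answer -1161116

-1161116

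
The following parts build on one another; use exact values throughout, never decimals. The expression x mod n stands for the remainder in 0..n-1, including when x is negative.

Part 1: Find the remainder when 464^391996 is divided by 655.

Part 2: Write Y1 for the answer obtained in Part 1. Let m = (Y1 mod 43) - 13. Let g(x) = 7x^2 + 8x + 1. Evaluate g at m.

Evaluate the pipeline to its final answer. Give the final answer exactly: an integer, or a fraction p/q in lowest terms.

Part 1: squarings mod 655: 464^1=464, 464^2=456, 464^4=301, 464^8=211, 464^16=636, 464^32=361, 464^64=631, 464^128=576, 464^256=346, 464^512=506, 464^1024=586, 464^2048=176, 464^4096=191, 464^8192=456, 464^16384=301, 464^32768=211, 464^65536=636, 464^131072=361, 464^262144=631; 464^391996 = 464^4 * 464^8 * 464^16 * 464^32 * 464^256 * 464^512 * 464^2048 * 464^4096 * 464^8192 * 464^16384 * 464^32768 * 464^65536 * 464^262144 = 176 (mod 655); answer 176
Part 2: Y1 = 176; m = -9; 7*(-9)^2 + 8*(-9)^1 + 1 = (567) + (-72) + (1) = 496; answer 496

496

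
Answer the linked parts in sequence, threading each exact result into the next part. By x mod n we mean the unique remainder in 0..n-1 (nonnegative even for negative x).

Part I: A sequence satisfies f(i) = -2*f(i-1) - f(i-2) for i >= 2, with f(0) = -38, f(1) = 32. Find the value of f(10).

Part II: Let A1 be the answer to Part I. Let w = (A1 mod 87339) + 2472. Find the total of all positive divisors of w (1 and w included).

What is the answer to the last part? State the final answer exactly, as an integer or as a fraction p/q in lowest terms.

3960

Part I: f(2) = -2*(32) - 1*(-38) = -26; iterating: f(2)=-26, f(3)=20, f(4)=-14, f(5)=8, f(6)=-2, f(7)=-4, f(8)=10, f(9)=-16, f(10)=22; answer 22
Part II: A1 = 22; w = 2494; 2494 = 2 * 29 * 43; sigma = (1 + 2) * (1 + 29) * (1 + 43) = 3 * 30 * 44 = 3960; answer 3960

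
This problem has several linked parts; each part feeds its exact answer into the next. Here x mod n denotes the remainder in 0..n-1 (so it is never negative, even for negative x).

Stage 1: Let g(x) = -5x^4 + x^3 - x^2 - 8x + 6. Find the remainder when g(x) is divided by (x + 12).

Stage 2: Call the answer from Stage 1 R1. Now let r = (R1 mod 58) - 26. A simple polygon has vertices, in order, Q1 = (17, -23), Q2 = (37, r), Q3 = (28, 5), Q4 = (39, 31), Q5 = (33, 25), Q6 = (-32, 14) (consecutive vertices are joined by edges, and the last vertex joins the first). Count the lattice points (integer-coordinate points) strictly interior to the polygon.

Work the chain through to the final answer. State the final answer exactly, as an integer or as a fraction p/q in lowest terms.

Stage 1: remainder = value at the root: -5*(-12)^4 + 1*(-12)^3 - 1*(-12)^2 - 8*(-12)^1 + 6 = (-103680) + (-1728) + (-144) + (96) + (6) = -105450; answer -105450
Stage 2: R1 = -105450; r = 26; cross terms: (17*26 - 37*-23)=1293, (37*5 - 28*26)=-543, (28*31 - 39*5)=673, (39*25 - 33*31)=-48, (33*14 - -32*25)=1262, (-32*-23 - 17*14)=498; twice the area = |3135| = 3135; area = 3135/2; boundary points = 1 + 3 + 1 + 6 + 1 + 1 = 13; strictly interior points = area - boundary/2 + 1 = 1562; answer 1562

1562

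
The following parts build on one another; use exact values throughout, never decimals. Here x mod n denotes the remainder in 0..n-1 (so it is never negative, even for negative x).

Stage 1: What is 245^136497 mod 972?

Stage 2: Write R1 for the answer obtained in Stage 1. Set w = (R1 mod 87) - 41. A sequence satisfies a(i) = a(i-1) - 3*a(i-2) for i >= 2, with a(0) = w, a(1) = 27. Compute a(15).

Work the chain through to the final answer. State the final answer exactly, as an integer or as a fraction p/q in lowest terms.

165051

Stage 1: squarings mod 972: 245^1=245, 245^2=733, 245^4=745, 245^8=13, 245^16=169, 245^32=373, 245^64=133, 245^128=193, 245^256=313, 245^512=769, 245^1024=385, 245^2048=481, 245^4096=25, 245^8192=625, 245^16384=853, 245^32768=553, 245^65536=601, 245^131072=589; 245^136497 = 245^1 * 245^16 * 245^32 * 245^256 * 245^1024 * 245^4096 * 245^131072 = 521 (mod 972); answer 521
Stage 2: R1 = 521; w = 45; a(2) = 1*(27) - 3*(45) = -108; iterating: a(2)=-108, a(3)=-189, a(4)=135, a(5)=702, a(6)=297, a(7)=-1809, a(8)=-2700, a(9)=2727, a(10)=10827, a(11)=2646, a(12)=-29835, a(13)=-37773, a(14)=51732, a(15)=165051; answer 165051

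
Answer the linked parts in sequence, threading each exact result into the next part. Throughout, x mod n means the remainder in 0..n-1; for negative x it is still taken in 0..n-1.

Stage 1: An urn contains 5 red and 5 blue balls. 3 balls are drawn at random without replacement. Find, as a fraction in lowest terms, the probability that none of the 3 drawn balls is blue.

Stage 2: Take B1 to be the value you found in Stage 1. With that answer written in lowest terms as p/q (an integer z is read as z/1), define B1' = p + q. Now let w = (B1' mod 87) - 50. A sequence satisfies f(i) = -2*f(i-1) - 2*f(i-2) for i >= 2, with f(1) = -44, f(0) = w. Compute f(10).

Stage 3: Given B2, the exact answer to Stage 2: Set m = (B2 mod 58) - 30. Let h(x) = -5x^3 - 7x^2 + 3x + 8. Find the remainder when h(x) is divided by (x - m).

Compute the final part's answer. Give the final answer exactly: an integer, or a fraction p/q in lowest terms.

Stage 1: total draws C(10,3) = 120; favorable C(5,3) = 10; P = 1/12; answer 1/12
Stage 2: B1 = 1/12; threaded value p + q = 13; w = -37; f(2) = -2*(-44) - 2*(-37) = 162; iterating: f(2)=162, f(3)=-236, f(4)=148, f(5)=176, f(6)=-648, f(7)=944, f(8)=-592, f(9)=-704, f(10)=2592; answer 2592
Stage 3: B2 = 2592; m = 10; remainder = value at the root: -5*(10)^3 - 7*(10)^2 + 3*(10)^1 + 8 = (-5000) + (-700) + (30) + (8) = -5662; answer -5662

-5662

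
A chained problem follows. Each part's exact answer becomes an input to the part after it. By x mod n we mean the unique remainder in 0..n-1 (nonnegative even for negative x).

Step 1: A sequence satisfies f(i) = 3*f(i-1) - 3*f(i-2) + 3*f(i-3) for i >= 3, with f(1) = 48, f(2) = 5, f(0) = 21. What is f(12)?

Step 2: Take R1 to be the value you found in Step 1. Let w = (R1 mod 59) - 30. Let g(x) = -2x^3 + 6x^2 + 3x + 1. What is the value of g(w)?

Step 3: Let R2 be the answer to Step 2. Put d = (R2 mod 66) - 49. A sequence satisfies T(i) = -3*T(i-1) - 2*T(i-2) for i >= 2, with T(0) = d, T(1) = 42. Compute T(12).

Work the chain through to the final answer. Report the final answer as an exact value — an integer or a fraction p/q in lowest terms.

-65546

Step 1: f(3) = 3*(5) - 3*(48) + 3*(21) = -66; iterating: f(3)=-66, f(4)=-69, f(5)=6, f(6)=27, f(7)=-144, f(8)=-495, f(9)=-972, f(10)=-1863, f(11)=-4158, f(12)=-9801; answer -9801
Step 2: R1 = -9801; w = 22; -2*(22)^3 + 6*(22)^2 + 3*(22)^1 + 1 = (-21296) + (2904) + (66) + (1) = -18325; answer -18325
Step 3: R2 = -18325; d = -26; T(2) = -3*(42) - 2*(-26) = -74; iterating: T(2)=-74, T(3)=138, T(4)=-266, T(5)=522, T(6)=-1034, T(7)=2058, T(8)=-4106, T(9)=8202, T(10)=-16394, T(11)=32778, T(12)=-65546; answer -65546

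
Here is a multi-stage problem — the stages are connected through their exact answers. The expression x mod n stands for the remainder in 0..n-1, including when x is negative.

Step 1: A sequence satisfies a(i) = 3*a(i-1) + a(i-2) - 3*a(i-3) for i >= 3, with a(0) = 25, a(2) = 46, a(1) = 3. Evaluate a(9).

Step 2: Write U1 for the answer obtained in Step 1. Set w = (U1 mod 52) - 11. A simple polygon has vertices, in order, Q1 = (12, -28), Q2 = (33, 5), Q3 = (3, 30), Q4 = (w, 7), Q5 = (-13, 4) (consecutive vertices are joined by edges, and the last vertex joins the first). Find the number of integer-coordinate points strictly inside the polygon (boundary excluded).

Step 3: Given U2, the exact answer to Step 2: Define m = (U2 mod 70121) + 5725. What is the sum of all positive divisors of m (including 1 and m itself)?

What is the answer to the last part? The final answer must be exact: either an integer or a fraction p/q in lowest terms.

Step 1: a(3) = 3*(46) + 1*(3) - 3*(25) = 66; iterating: a(3)=66, a(4)=235, a(5)=633, a(6)=1936, a(7)=5736, a(8)=17245, a(9)=51663; answer 51663
Step 2: U1 = 51663; w = 16; cross terms: (12*5 - 33*-28)=984, (33*30 - 3*5)=975, (3*7 - 16*30)=-459, (16*4 - -13*7)=155, (-13*-28 - 12*4)=316; twice the area = |1971| = 1971; area = 1971/2; boundary points = 3 + 5 + 1 + 1 + 1 = 11; strictly interior points = area - boundary/2 + 1 = 981; answer 981
Step 3: U2 = 981; m = 6706; 6706 = 2 * 7 * 479; sigma = (1 + 2) * (1 + 7) * (1 + 479) = 3 * 8 * 480 = 11520; answer 11520

11520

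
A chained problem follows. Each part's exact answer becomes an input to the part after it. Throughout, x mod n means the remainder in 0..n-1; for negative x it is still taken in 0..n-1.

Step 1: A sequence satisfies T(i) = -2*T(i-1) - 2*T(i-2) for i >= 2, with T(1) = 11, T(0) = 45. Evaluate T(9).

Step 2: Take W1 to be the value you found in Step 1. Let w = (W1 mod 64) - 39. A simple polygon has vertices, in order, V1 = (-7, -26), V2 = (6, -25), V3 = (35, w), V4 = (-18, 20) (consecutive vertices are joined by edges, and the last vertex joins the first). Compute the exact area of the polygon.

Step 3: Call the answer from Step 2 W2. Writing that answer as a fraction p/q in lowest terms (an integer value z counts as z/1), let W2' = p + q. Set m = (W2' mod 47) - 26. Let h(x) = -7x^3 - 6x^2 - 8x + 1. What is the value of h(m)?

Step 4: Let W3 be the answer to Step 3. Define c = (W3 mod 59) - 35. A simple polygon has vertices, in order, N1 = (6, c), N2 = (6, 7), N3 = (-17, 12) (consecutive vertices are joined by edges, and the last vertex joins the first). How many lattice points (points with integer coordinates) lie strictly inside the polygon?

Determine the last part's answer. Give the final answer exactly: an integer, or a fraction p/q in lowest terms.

110

Step 1: T(2) = -2*(11) - 2*(45) = -112; iterating: T(2)=-112, T(3)=202, T(4)=-180, T(5)=-44, T(6)=448, T(7)=-808, T(8)=720, T(9)=176; answer 176
Step 2: W1 = 176; w = 9; cross terms: (-7*-25 - 6*-26)=331, (6*9 - 35*-25)=929, (35*20 - -18*9)=862, (-18*-26 - -7*20)=608; twice the area = |2730| = 2730; area = 1365; answer 1365
Step 3: W2 = 1365; threaded value p + q = 1366; m = -23; -7*(-23)^3 - 6*(-23)^2 - 8*(-23)^1 + 1 = (85169) + (-3174) + (184) + (1) = 82180; answer 82180
Step 4: W3 = 82180; c = 17; cross terms: (6*7 - 6*17)=-60, (6*12 - -17*7)=191, (-17*17 - 6*12)=-361; twice the area = |-230| = 230; area = 115; boundary points = 10 + 1 + 1 = 12; strictly interior points = area - boundary/2 + 1 = 110; answer 110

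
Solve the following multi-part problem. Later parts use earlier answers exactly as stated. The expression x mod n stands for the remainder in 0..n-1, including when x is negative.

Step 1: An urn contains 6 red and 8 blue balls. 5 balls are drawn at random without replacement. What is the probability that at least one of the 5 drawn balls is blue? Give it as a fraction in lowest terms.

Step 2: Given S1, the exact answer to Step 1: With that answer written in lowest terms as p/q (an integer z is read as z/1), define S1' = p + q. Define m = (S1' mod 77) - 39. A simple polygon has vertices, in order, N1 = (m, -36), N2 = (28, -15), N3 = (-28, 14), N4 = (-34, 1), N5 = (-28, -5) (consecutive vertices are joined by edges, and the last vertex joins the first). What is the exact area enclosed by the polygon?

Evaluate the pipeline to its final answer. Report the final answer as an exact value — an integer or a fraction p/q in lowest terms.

1142

Step 1: total draws C(14,5) = 2002; complement C(6,5) = 6; favorable 2002 - 6 = 1996; P = 998/1001; answer 998/1001
Step 2: S1 = 998/1001; threaded value p + q = 1999; m = 35; cross terms: (35*-15 - 28*-36)=483, (28*14 - -28*-15)=-28, (-28*1 - -34*14)=448, (-34*-5 - -28*1)=198, (-28*-36 - 35*-5)=1183; twice the area = |2284| = 2284; area = 1142; answer 1142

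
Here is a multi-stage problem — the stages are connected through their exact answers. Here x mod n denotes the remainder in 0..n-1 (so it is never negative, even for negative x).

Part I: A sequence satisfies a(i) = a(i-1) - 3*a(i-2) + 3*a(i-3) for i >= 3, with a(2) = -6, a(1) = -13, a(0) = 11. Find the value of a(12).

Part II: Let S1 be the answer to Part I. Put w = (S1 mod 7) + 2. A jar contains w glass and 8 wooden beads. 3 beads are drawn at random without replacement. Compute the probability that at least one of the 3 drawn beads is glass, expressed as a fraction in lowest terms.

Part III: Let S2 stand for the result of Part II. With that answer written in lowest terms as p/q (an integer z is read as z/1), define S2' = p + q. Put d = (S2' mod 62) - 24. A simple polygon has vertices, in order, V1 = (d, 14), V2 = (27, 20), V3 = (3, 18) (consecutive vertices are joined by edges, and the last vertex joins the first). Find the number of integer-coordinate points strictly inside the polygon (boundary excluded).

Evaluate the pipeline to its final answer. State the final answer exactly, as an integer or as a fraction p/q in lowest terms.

Part I: a(3) = 1*(-6) - 3*(-13) + 3*(11) = 66; iterating: a(3)=66, a(4)=45, a(5)=-171, a(6)=-108, a(7)=540, a(8)=351, a(9)=-1593, a(10)=-1026, a(11)=4806, a(12)=3105; answer 3105
Part II: S1 = 3105; w = 6; total draws C(14,3) = 364; complement C(8,3) = 56; favorable 364 - 56 = 308; P = 11/13; answer 11/13
Part III: S2 = 11/13; threaded value p + q = 24; d = 0; cross terms: (0*20 - 27*14)=-378, (27*18 - 3*20)=426, (3*14 - 0*18)=42; twice the area = |90| = 90; area = 45; boundary points = 3 + 2 + 1 = 6; strictly interior points = area - boundary/2 + 1 = 43; answer 43

43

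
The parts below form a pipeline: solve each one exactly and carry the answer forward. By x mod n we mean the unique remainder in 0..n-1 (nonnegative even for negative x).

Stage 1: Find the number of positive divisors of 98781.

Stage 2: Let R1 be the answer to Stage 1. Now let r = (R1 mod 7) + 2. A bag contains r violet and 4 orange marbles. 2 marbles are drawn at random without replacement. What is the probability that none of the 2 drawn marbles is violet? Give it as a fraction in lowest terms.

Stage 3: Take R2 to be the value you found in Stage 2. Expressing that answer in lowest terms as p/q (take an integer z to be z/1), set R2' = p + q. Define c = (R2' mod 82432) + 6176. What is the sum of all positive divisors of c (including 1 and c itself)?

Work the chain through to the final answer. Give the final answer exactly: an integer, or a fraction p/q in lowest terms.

7428

Stage 1: 98781 = 3 * 19 * 1733; number of divisors = (1+1) * (1+1) * (1+1) = 8; answer 8
Stage 2: R1 = 8; r = 3; total draws C(7,2) = 21; favorable C(4,2) = 6; P = 2/7; answer 2/7
Stage 3: R2 = 2/7; threaded value p + q = 9; c = 6185; 6185 = 5 * 1237; sigma = (1 + 5) * (1 + 1237) = 6 * 1238 = 7428; answer 7428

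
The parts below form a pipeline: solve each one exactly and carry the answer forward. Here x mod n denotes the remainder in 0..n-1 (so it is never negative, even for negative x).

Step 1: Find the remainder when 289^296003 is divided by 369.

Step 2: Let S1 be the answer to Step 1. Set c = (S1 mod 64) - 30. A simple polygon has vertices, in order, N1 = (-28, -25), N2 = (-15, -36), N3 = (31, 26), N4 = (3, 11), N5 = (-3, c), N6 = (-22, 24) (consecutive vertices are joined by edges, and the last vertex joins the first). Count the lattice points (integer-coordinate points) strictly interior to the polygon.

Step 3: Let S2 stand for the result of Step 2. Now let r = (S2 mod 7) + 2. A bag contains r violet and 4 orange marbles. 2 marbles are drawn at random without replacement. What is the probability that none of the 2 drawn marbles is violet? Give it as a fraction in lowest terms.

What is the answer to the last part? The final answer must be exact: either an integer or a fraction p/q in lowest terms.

1/11

Step 1: squarings mod 369: 289^1=289, 289^2=127, 289^4=262, 289^8=10, 289^16=100, 289^32=37, 289^64=262, 289^128=10, 289^256=100, 289^512=37, 289^1024=262, 289^2048=10, 289^4096=100, 289^8192=37, 289^16384=262, 289^32768=10, 289^65536=100, 289^131072=37, 289^262144=262; 289^296003 = 289^1 * 289^2 * 289^64 * 289^1024 * 289^32768 * 289^262144 = 172 (mod 369); answer 172
Step 2: S1 = 172; c = 14; cross terms: (-28*-36 - -15*-25)=633, (-15*26 - 31*-36)=726, (31*11 - 3*26)=263, (3*14 - -3*11)=75, (-3*24 - -22*14)=236, (-22*-25 - -28*24)=1222; twice the area = |3155| = 3155; area = 3155/2; boundary points = 1 + 2 + 1 + 3 + 1 + 1 = 9; strictly interior points = area - boundary/2 + 1 = 1574; answer 1574
Step 3: S2 = 1574; r = 8; total draws C(12,2) = 66; favorable C(4,2) = 6; P = 1/11; answer 1/11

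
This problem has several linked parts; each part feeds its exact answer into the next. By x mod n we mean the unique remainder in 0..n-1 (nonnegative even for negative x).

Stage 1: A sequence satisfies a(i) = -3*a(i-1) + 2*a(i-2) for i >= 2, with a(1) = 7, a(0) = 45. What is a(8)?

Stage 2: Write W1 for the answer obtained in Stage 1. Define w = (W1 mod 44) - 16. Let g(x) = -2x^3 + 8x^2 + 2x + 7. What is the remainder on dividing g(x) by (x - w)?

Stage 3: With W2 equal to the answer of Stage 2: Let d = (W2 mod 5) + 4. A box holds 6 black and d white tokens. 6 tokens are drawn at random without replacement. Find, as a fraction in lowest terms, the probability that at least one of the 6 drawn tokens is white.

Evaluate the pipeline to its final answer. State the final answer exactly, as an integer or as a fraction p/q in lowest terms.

461/462

Stage 1: a(2) = -3*(7) + 2*(45) = 69; iterating: a(2)=69, a(3)=-193, a(4)=717, a(5)=-2537, a(6)=9045, a(7)=-32209, a(8)=114717; answer 114717
Stage 2: W1 = 114717; w = -7; remainder = value at the root: -2*(-7)^3 + 8*(-7)^2 + 2*(-7)^1 + 7 = (686) + (392) + (-14) + (7) = 1071; answer 1071
Stage 3: W2 = 1071; d = 5; total draws C(11,6) = 462; complement C(6,6) = 1; favorable 462 - 1 = 461; P = 461/462; answer 461/462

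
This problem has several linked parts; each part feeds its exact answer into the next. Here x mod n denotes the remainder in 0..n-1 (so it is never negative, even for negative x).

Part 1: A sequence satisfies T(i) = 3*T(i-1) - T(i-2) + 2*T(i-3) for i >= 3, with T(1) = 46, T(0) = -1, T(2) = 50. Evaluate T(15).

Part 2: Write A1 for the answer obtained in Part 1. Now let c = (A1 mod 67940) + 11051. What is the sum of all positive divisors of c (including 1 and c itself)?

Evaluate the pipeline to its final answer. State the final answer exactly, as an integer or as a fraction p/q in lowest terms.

Part 1: T(3) = 3*(50) - 1*(46) + 2*(-1) = 102; iterating: T(3)=102, T(4)=348, T(5)=1042, T(6)=2982, T(7)=8600, T(8)=24902, T(9)=72070, T(10)=208508, T(11)=603258, T(12)=1745406, T(13)=5049976, T(14)=14611038, T(15)=42273950; answer 42273950
Part 2: A1 = 42273950; c = 26321; 26321 is prime, so its only divisors are 1 and 26321; sigma = 1 + 26321 = 26322; answer 26322

26322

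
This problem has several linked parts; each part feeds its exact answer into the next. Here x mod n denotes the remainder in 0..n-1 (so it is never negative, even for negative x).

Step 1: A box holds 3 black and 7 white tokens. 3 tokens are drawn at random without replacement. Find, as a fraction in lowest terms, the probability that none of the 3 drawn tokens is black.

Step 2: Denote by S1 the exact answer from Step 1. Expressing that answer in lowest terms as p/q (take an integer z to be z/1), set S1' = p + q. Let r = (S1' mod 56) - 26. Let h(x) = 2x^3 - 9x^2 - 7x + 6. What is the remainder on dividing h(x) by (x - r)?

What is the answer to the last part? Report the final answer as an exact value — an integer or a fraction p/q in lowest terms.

Step 1: total draws C(10,3) = 120; favorable C(7,3) = 35; P = 7/24; answer 7/24
Step 2: S1 = 7/24; threaded value p + q = 31; r = 5; remainder = value at the root: 2*(5)^3 - 9*(5)^2 - 7*(5)^1 + 6 = (250) + (-225) + (-35) + (6) = -4; answer -4

-4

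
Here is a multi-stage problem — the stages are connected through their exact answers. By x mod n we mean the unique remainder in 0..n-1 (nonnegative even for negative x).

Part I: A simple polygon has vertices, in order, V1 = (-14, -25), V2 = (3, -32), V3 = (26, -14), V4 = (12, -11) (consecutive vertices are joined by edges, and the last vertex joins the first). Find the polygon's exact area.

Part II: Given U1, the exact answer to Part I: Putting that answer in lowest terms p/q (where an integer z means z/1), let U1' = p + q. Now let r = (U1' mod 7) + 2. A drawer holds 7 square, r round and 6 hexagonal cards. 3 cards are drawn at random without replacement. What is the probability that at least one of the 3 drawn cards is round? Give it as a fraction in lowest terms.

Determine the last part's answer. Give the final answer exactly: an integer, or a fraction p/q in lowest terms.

137/280

Part I: cross terms: (-14*-32 - 3*-25)=523, (3*-14 - 26*-32)=790, (26*-11 - 12*-14)=-118, (12*-25 - -14*-11)=-454; twice the area = |741| = 741; area = 741/2; answer 741/2
Part II: U1 = 741/2; threaded value p + q = 743; r = 3; total draws C(16,3) = 560; complement C(13,3) = 286; favorable 560 - 286 = 274; P = 137/280; answer 137/280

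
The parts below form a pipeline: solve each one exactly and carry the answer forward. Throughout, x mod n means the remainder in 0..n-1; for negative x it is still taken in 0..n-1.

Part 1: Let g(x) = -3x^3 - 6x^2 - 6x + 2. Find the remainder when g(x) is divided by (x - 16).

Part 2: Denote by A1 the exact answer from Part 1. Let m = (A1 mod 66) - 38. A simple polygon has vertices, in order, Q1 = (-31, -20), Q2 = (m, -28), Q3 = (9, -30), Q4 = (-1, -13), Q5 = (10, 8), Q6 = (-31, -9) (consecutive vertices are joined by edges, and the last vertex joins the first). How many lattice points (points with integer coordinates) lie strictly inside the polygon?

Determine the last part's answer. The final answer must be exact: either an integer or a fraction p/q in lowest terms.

Part 1: remainder = value at the root: -3*(16)^3 - 6*(16)^2 - 6*(16)^1 + 2 = (-12288) + (-1536) + (-96) + (2) = -13918; answer -13918
Part 2: A1 = -13918; m = -30; cross terms: (-31*-28 - -30*-20)=268, (-30*-30 - 9*-28)=1152, (9*-13 - -1*-30)=-147, (-1*8 - 10*-13)=122, (10*-9 - -31*8)=158, (-31*-20 - -31*-9)=341; twice the area = |1894| = 1894; area = 947; boundary points = 1 + 1 + 1 + 1 + 1 + 11 = 16; strictly interior points = area - boundary/2 + 1 = 940; answer 940

940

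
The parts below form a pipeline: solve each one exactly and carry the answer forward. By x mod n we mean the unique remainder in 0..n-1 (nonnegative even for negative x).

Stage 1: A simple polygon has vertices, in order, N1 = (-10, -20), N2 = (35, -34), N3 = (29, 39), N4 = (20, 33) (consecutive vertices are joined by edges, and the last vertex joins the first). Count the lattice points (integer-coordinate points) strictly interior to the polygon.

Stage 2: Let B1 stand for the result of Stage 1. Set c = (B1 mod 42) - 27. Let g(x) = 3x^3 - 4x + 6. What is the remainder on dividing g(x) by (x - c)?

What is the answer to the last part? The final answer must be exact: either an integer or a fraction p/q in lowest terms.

-10

Stage 1: cross terms: (-10*-34 - 35*-20)=1040, (35*39 - 29*-34)=2351, (29*33 - 20*39)=177, (20*-20 - -10*33)=-70; twice the area = |3498| = 3498; area = 1749; boundary points = 1 + 1 + 3 + 1 = 6; strictly interior points = area - boundary/2 + 1 = 1747; answer 1747
Stage 2: B1 = 1747; c = -2; remainder = value at the root: 3*(-2)^3 - 4*(-2)^1 + 6 = (-24) + (8) + (6) = -10; answer -10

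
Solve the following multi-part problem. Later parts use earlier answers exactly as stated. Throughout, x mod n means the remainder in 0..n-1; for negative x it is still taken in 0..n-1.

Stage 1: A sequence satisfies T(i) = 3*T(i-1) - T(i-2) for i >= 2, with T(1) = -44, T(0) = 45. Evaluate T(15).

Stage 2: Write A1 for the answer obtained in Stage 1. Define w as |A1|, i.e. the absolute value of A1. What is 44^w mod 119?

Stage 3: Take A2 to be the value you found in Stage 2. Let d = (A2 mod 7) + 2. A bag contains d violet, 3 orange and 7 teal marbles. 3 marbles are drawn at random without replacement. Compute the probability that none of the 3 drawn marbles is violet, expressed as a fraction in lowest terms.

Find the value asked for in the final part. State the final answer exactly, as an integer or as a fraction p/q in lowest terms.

Stage 1: T(2) = 3*(-44) - 1*(45) = -177; iterating: T(2)=-177, T(3)=-487, T(4)=-1284, T(5)=-3365, T(6)=-8811, T(7)=-23068, T(8)=-60393, T(9)=-158111, T(10)=-413940, T(11)=-1083709, T(12)=-2837187, T(13)=-7427852, T(14)=-19446369, T(15)=-50911255; answer -50911255
Stage 2: A1 = -50911255; w = 50911255; squarings mod 119: 44^1=44, 44^2=32, 44^4=72, 44^8=67, 44^16=86, 44^32=18, 44^64=86, 44^128=18, 44^256=86, 44^512=18, 44^1024=86, 44^2048=18, 44^4096=86, 44^8192=18, 44^16384=86, 44^32768=18, 44^65536=86, 44^131072=18, 44^262144=86, 44^524288=18, 44^1048576=86, 44^2097152=18, 44^4194304=86, 44^8388608=18, 44^16777216=86, 44^33554432=18; 44^50911255 = 44^1 * 44^2 * 44^4 * 44^16 * 44^2048 * 44^4096 * 44^16384 * 44^32768 * 44^524288 * 44^16777216 * 44^33554432 = 107 (mod 119); answer 107
Stage 3: A2 = 107; d = 4; total draws C(14,3) = 364; favorable C(10,3) = 120; P = 30/91; answer 30/91

30/91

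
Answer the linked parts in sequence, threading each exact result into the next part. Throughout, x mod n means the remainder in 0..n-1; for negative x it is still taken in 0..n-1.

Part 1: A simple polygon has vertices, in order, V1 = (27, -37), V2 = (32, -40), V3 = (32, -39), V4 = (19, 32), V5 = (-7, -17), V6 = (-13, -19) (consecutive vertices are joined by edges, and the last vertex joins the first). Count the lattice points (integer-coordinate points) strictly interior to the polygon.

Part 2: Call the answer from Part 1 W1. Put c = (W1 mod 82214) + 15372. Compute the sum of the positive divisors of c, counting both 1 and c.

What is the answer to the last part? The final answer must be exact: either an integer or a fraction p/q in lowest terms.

Part 1: cross terms: (27*-40 - 32*-37)=104, (32*-39 - 32*-40)=32, (32*32 - 19*-39)=1765, (19*-17 - -7*32)=-99, (-7*-19 - -13*-17)=-88, (-13*-37 - 27*-19)=994; twice the area = |2708| = 2708; area = 1354; boundary points = 1 + 1 + 1 + 1 + 2 + 2 = 8; strictly interior points = area - boundary/2 + 1 = 1351; answer 1351
Part 2: W1 = 1351; c = 16723; 16723 = 7 * 2389; sigma = (1 + 7) * (1 + 2389) = 8 * 2390 = 19120; answer 19120

19120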